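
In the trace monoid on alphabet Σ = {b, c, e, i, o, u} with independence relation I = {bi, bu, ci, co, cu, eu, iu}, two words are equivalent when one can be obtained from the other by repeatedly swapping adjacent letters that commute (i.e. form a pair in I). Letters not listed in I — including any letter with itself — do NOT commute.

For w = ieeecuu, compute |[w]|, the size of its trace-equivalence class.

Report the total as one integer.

21

0(i) covers ∅
1(e) covers 0:i
2(e) covers 1:e
3(e) covers 2:e
4(c) covers 3:e
5(u) covers ∅
6(u) covers 5:u
floor of heap: 0:i, 5:u
completions by unplaced set U, small U first (add the entries for U minus each lowest piece of U):
  |U|=1: {4}:1  {6}:1
  |U|=2: {3,4}:1  {4,6}:2  {5,6}:1
  |U|=3: {2,3,4}:1  {3,4,6}:3  {4,5,6}:3
  |U|=4: {1,2,3,4}:1  {2,3,4,6}:4  {3,4,5,6}:6
  |U|=5: {0,1,2,3,4}:1  {1,2,3,4,6}:5  {2,3,4,5,6}:10
  start at 0(i): 15
  start at 5(u): 6
sum over floor = 21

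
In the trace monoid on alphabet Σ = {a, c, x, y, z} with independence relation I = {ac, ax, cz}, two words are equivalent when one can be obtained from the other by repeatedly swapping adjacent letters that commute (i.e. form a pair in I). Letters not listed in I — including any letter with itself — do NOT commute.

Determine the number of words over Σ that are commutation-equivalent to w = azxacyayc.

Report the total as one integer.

3

piece 0:a — minimal
piece 1:z rests on {0:a}
piece 2:x rests on {1:z}
piece 3:a rests on {1:z}
piece 4:c rests on {2:x}
piece 5:y rests on {3:a, 4:c}
piece 6:a rests on {5:y}
piece 7:y rests on {6:a}
piece 8:c rests on {7:y}
minimal pieces: {0:a}
ways to finish when only these pieces remain (= sum over removing one remaining piece with nothing left below it):
  1 left: {8}→1
  2 left: {7,8}→1
  3 left: {6,7,8}→1
  4 left: {5,6,7,8}→1
  5 left: {3,5,6,7,8}→1  {4,5,6,7,8}→1
  6 left: {2,4,5,6,7,8}→1  {3,4,5,6,7,8}→2
  7 left: {2,3,4,5,6,7,8}→3
  placing 0:a first → 3 extensions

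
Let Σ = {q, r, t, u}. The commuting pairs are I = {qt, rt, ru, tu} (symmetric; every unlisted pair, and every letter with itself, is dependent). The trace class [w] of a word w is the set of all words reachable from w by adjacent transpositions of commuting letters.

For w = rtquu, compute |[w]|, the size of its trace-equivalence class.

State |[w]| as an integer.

0(r) covers ∅
1(t) covers ∅
2(q) covers 0:r
3(u) covers 2:q
4(u) covers 3:u
floor of heap: 0:r, 1:t
completions by unplaced set U, small U first (add the entries for U minus each lowest piece of U):
  |U|=1: {1}:1  {4}:1
  |U|=2: {1,4}:2  {3,4}:1
  |U|=3: {1,3,4}:3  {2,3,4}:1
  start at 0(r): 4
  start at 1(t): 1
sum over floor = 5

5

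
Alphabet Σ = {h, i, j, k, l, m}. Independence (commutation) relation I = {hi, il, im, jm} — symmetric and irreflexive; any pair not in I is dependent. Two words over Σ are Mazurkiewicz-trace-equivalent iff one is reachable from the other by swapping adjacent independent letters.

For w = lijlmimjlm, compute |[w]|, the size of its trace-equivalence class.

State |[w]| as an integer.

0(l) covers ∅
1(i) covers ∅
2(j) covers 0:l, 1:i
3(l) covers 2:j
4(m) covers 3:l
5(i) covers 2:j
6(m) covers 4:m
7(j) covers 3:l, 5:i
8(l) covers 6:m, 7:j
9(m) covers 8:l
floor of heap: 0:l, 1:i
completions by unplaced set U, small U first (add the entries for U minus each lowest piece of U):
  |U|=1: {9}:1
  |U|=2: {8,9}:1
  |U|=3: {6,8,9}:1  {7,8,9}:1
  |U|=4: {4,6,8,9}:1  {5,7,8,9}:1  {6,7,8,9}:2
  |U|=5: {4,6,7,8,9}:3  {5,6,7,8,9}:3
  |U|=6: {3,4,6,7,8,9}:3  {4,5,6,7,8,9}:6
  |U|=7: {3,4,5,6,7,8,9}:9
  |U|=8: {2,3,4,5,6,7,8,9}:9
  start at 0(l): 9
  start at 1(i): 9
sum over floor = 18

18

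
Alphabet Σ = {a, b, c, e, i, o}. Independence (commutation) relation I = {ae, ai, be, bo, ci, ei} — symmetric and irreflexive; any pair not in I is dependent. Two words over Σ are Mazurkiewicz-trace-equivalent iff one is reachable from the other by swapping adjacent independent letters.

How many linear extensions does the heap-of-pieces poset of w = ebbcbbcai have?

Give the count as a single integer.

#0=e has no predecessor
#1=b has no predecessor
#2=b depends on [1:b]
#3=c depends on [0:e, 2:b]
#4=b depends on [3:c]
#5=b depends on [4:b]
#6=c depends on [5:b]
#7=a depends on [6:c]
#8=i depends on [5:b]
sources: [0:e, 1:b]
N(rest) = Σ N(rest − s) over sources s of rest; N(one piece) = 1:
  size 1 → [7]=1  [8]=1
  size 2 → [6,7]=1  [7,8]=2
  size 3 → [6,7,8]=3
  size 4 → [5,6,7,8]=3
  size 5 → [4,5,6,7,8]=3
  size 6 → [3,4,5,6,7,8]=3
  size 7 → [0,3,4,5,6,7,8]=3  [2,3,4,5,6,7,8]=3
  first=0(e) contributes 3
  first=1(b) contributes 6
|[w]| = 9

9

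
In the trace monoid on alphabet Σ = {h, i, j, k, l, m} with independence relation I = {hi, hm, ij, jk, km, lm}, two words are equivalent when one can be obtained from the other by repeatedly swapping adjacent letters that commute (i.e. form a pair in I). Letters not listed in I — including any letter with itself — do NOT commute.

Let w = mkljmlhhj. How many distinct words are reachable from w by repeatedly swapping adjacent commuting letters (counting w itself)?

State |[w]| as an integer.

12

#0=m has no predecessor
#1=k has no predecessor
#2=l depends on [1:k]
#3=j depends on [0:m, 2:l]
#4=m depends on [3:j]
#5=l depends on [3:j]
#6=h depends on [5:l]
#7=h depends on [6:h]
#8=j depends on [4:m, 7:h]
sources: [0:m, 1:k]
N(rest) = Σ N(rest − s) over sources s of rest; N(one piece) = 1:
  size 1 → [8]=1
  size 2 → [4,8]=1  [7,8]=1
  size 3 → [4,7,8]=2  [6,7,8]=1
  size 4 → [4,6,7,8]=3  [5,6,7,8]=1
  size 5 → [4,5,6,7,8]=4
  size 6 → [3,4,5,6,7,8]=4
  size 7 → [0,3,4,5,6,7,8]=4  [2,3,4,5,6,7,8]=4
  first=0(m) contributes 4
  first=1(k) contributes 8
|[w]| = 12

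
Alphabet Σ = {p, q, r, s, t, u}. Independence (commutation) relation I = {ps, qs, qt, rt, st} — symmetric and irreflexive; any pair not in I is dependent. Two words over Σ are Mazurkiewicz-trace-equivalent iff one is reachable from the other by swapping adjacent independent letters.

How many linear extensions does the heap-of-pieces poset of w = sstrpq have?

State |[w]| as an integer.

4

#0=s has no predecessor
#1=s depends on [0:s]
#2=t has no predecessor
#3=r depends on [1:s]
#4=p depends on [2:t, 3:r]
#5=q depends on [4:p]
sources: [0:s, 2:t]
N(rest) = Σ N(rest − s) over sources s of rest; N(one piece) = 1:
  size 1 → [5]=1
  size 2 → [4,5]=1
  size 3 → [2,4,5]=1  [3,4,5]=1
  size 4 → [1,3,4,5]=1  [2,3,4,5]=2
  first=0(s) contributes 3
  first=2(t) contributes 1
|[w]| = 4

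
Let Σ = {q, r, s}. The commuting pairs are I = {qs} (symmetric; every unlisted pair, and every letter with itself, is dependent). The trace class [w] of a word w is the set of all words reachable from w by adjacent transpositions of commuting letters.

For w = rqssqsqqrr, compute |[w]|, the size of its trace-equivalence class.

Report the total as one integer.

35

piece 0:r — minimal
piece 1:q rests on {0:r}
piece 2:s rests on {0:r}
piece 3:s rests on {2:s}
piece 4:q rests on {1:q}
piece 5:s rests on {3:s}
piece 6:q rests on {4:q}
piece 7:q rests on {6:q}
piece 8:r rests on {5:s, 7:q}
piece 9:r rests on {8:r}
minimal pieces: {0:r}
ways to finish when only these pieces remain (= sum over removing one remaining piece with nothing left below it):
  1 left: {9}→1
  2 left: {8,9}→1
  3 left: {5,8,9}→1  {7,8,9}→1
  4 left: {3,5,8,9}→1  {5,7,8,9}→2  {6,7,8,9}→1
  5 left: {2,3,5,8,9}→1  {3,5,7,8,9}→3  {4,6,7,8,9}→1  {5,6,7,8,9}→3
  6 left: {1,4,6,7,8,9}→1  {2,3,5,7,8,9}→4  {3,5,6,7,8,9}→6  {4,5,6,7,8,9}→4
  7 left: {1,4,5,6,7,8,9}→5  {2,3,5,6,7,8,9}→10  {3,4,5,6,7,8,9}→10
  8 left: {1,3,4,5,6,7,8,9}→15  {2,3,4,5,6,7,8,9}→20
  placing 0:r first → 35 extensions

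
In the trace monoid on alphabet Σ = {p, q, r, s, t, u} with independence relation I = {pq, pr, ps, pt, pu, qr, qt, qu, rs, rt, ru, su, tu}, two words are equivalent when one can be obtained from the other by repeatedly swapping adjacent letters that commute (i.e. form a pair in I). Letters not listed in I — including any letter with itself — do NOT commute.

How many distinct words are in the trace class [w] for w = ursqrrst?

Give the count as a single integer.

#0=u has no predecessor
#1=r has no predecessor
#2=s has no predecessor
#3=q depends on [2:s]
#4=r depends on [1:r]
#5=r depends on [4:r]
#6=s depends on [3:q]
#7=t depends on [6:s]
sources: [0:u, 1:r, 2:s]
N(rest) = Σ N(rest − s) over sources s of rest; N(one piece) = 1:
  size 1 → [0]=1  [5]=1  [7]=1
  size 2 → [0,5]=2  [0,7]=2  [4,5]=1  [5,7]=2  [6,7]=1
  size 3 → [0,4,5]=3  [0,5,7]=6  [0,6,7]=3  [1,4,5]=1  [3,6,7]=1  [4,5,7]=3  [5,6,7]=3
  size 4 → [0,1,4,5]=4  [0,3,6,7]=4  [0,4,5,7]=12  [0,5,6,7]=12  [1,4,5,7]=4  [2,3,6,7]=1  [3,5,6,7]=4  [4,5,6,7]=6
  size 5 → [0,1,4,5,7]=20  [0,2,3,6,7]=5  [0,3,5,6,7]=20  [0,4,5,6,7]=30  [1,4,5,6,7]=10  [2,3,5,6,7]=5  [3,4,5,6,7]=10
  size 6 → [0,1,4,5,6,7]=60  [0,2,3,5,6,7]=30  [0,3,4,5,6,7]=60  [1,3,4,5,6,7]=20  [2,3,4,5,6,7]=15
  first=0(u) contributes 35
  first=1(r) contributes 105
  first=2(s) contributes 140
|[w]| = 280

280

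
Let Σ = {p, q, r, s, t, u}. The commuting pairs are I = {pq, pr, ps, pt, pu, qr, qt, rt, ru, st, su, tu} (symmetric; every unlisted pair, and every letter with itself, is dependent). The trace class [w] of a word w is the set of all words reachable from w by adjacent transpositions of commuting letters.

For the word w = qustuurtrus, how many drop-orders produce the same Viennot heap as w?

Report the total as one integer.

3850

drop 0:q onto floor
drop 1:u onto {0:q}
drop 2:s onto {0:q}
drop 3:t onto floor
drop 4:u onto {1:u}
drop 5:u onto {4:u}
drop 6:r onto {2:s}
drop 7:t onto {3:t}
drop 8:r onto {6:r}
drop 9:u onto {5:u}
drop 10:s onto {8:r}
ground layer = {0:q, 3:t}
drop-orders for the pieces not yet dropped (sum over which currently-grounded one goes next):
  1 to go: {7} 1  {9} 1  {10} 1
  2 to go: {3,7} 1  {5,9} 1  {7,9} 2  {7,10} 2  {8,10} 1  {9,10} 2
  3 to go: {3,7,9} 3  {3,7,10} 3  {4,5,9} 1  {5,7,9} 3  {5,9,10} 3  {6,8,10} 1  {7,8,10} 3  {7,9,10} 6  {8,9,10} 3
  4 to go: {1,4,5,9} 1  {2,6,8,10} 1  {3,5,7,9} 6  {3,7,8,10} 6  {3,7,9,10} 12  {4,5,7,9} 4  {4,5,9,10} 4  {5,7,9,10} 12  {5,8,9,10} 6  {6,7,8,10} 4  {6,8,9,10} 4  {7,8,9,10} 12
  5 to go: {1,4,5,7,9} 5  {1,4,5,9,10} 5  {2,6,7,8,10} 5  {2,6,8,9,10} 5  {3,4,5,7,9} 10  {3,5,7,9,10} 30  {3,6,7,8,10} 10  {3,7,8,9,10} 30  {4,5,7,9,10} 20  {4,5,8,9,10} 10  {5,6,8,9,10} 10  {5,7,8,9,10} 30  {6,7,8,9,10} 20
  6 to go: {1,3,4,5,7,9} 15  {1,4,5,7,9,10} 30  {1,4,5,8,9,10} 15  {2,3,6,7,8,10} 15  {2,5,6,8,9,10} 15  {2,6,7,8,9,10} 30  {3,4,5,7,9,10} 60  {3,5,7,8,9,10} 90  {3,6,7,8,9,10} 60  {4,5,6,8,9,10} 20  {4,5,7,8,9,10} 60  {5,6,7,8,9,10} 60
  7 to go: {1,3,4,5,7,9,10} 105  {1,4,5,6,8,9,10} 35  {1,4,5,7,8,9,10} 105  {2,3,6,7,8,9,10} 105  {2,4,5,6,8,9,10} 35  {2,5,6,7,8,9,10} 105  {3,4,5,7,8,9,10} 210  {3,5,6,7,8,9,10} 210  {4,5,6,7,8,9,10} 140
  8 to go: {1,2,4,5,6,8,9,10} 70  {1,3,4,5,7,8,9,10} 420  {1,4,5,6,7,8,9,10} 280  {2,3,5,6,7,8,9,10} 420  {2,4,5,6,7,8,9,10} 280  {3,4,5,6,7,8,9,10} 560
  9 to go: {0,1,2,4,5,6,8,9,10} 70  {1,2,4,5,6,7,8,9,10} 630  {1,3,4,5,6,7,8,9,10} 1260  {2,3,4,5,6,7,8,9,10} 1260
  if 0:q drops first: 3150 orders
  if 3:t drops first: 700 orders
heap linearizations: 3850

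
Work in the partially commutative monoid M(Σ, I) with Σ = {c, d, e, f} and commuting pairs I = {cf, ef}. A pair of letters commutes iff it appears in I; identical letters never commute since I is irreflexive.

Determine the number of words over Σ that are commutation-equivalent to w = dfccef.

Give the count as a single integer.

10

0(d) covers ∅
1(f) covers 0:d
2(c) covers 0:d
3(c) covers 2:c
4(e) covers 3:c
5(f) covers 1:f
floor of heap: 0:d
completions by unplaced set U, small U first (add the entries for U minus each lowest piece of U):
  |U|=1: {4}:1  {5}:1
  |U|=2: {1,5}:1  {3,4}:1  {4,5}:2
  |U|=3: {1,4,5}:3  {2,3,4}:1  {3,4,5}:3
  |U|=4: {1,3,4,5}:6  {2,3,4,5}:4
  start at 0(d): 10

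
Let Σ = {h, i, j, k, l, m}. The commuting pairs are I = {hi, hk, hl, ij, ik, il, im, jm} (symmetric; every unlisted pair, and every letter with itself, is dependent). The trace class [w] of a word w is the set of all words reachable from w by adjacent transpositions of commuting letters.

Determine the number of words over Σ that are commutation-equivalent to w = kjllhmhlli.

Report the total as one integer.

piece 0:k — minimal
piece 1:j rests on {0:k}
piece 2:l rests on {1:j}
piece 3:l rests on {2:l}
piece 4:h rests on {1:j}
piece 5:m rests on {3:l, 4:h}
piece 6:h rests on {5:m}
piece 7:l rests on {5:m}
piece 8:l rests on {7:l}
piece 9:i — minimal
minimal pieces: {0:k, 9:i}
ways to finish when only these pieces remain (= sum over removing one remaining piece with nothing left below it):
  1 left: {6}→1  {8}→1  {9}→1
  2 left: {6,8}→2  {6,9}→2  {7,8}→1  {8,9}→2
  3 left: {6,7,8}→3  {6,8,9}→6  {7,8,9}→3
  4 left: {5,6,7,8}→3  {6,7,8,9}→12
  5 left: {3,5,6,7,8}→3  {4,5,6,7,8}→3  {5,6,7,8,9}→15
  6 left: {2,3,5,6,7,8}→3  {3,4,5,6,7,8}→6  {3,5,6,7,8,9}→18  {4,5,6,7,8,9}→18
  7 left: {2,3,4,5,6,7,8}→9  {2,3,5,6,7,8,9}→21  {3,4,5,6,7,8,9}→42
  8 left: {1,2,3,4,5,6,7,8}→9  {2,3,4,5,6,7,8,9}→72
  placing 0:k first → 81 extensions
  placing 9:i first → 9 extensions
total linear extensions = 90

90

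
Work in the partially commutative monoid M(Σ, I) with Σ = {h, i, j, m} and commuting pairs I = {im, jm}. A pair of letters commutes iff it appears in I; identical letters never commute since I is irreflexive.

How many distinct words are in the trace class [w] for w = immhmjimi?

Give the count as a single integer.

piece 0:i — minimal
piece 1:m — minimal
piece 2:m rests on {1:m}
piece 3:h rests on {0:i, 2:m}
piece 4:m rests on {3:h}
piece 5:j rests on {3:h}
piece 6:i rests on {5:j}
piece 7:m rests on {4:m}
piece 8:i rests on {6:i}
minimal pieces: {0:i, 1:m}
ways to finish when only these pieces remain (= sum over removing one remaining piece with nothing left below it):
  1 left: {7}→1  {8}→1
  2 left: {4,7}→1  {6,8}→1  {7,8}→2
  3 left: {4,7,8}→3  {5,6,8}→1  {6,7,8}→3
  4 left: {4,6,7,8}→6  {5,6,7,8}→4
  5 left: {4,5,6,7,8}→10
  6 left: {3,4,5,6,7,8}→10
  7 left: {0,3,4,5,6,7,8}→10  {2,3,4,5,6,7,8}→10
  placing 0:i first → 10 extensions
  placing 1:m first → 20 extensions
total linear extensions = 30

30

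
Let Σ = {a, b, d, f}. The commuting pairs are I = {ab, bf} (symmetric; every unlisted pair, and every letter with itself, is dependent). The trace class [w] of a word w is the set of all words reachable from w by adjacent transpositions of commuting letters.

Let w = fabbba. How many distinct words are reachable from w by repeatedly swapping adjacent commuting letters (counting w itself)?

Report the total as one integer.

20

0(f) covers ∅
1(a) covers 0:f
2(b) covers ∅
3(b) covers 2:b
4(b) covers 3:b
5(a) covers 1:a
floor of heap: 0:f, 2:b
completions by unplaced set U, small U first (add the entries for U minus each lowest piece of U):
  |U|=1: {4}:1  {5}:1
  |U|=2: {1,5}:1  {3,4}:1  {4,5}:2
  |U|=3: {0,1,5}:1  {1,4,5}:3  {2,3,4}:1  {3,4,5}:3
  |U|=4: {0,1,4,5}:4  {1,3,4,5}:6  {2,3,4,5}:4
  start at 0(f): 10
  start at 2(b): 10
sum over floor = 20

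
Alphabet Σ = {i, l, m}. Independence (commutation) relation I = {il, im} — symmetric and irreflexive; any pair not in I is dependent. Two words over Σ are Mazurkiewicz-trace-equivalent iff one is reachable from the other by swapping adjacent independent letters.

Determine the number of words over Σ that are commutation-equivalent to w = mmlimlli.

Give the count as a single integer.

0(m) covers ∅
1(m) covers 0:m
2(l) covers 1:m
3(i) covers ∅
4(m) covers 2:l
5(l) covers 4:m
6(l) covers 5:l
7(i) covers 3:i
floor of heap: 0:m, 3:i
completions by unplaced set U, small U first (add the entries for U minus each lowest piece of U):
  |U|=1: {6}:1  {7}:1
  |U|=2: {3,7}:1  {5,6}:1  {6,7}:2
  |U|=3: {3,6,7}:3  {4,5,6}:1  {5,6,7}:3
  |U|=4: {2,4,5,6}:1  {3,5,6,7}:6  {4,5,6,7}:4
  |U|=5: {1,2,4,5,6}:1  {2,4,5,6,7}:5  {3,4,5,6,7}:10
  |U|=6: {0,1,2,4,5,6}:1  {1,2,4,5,6,7}:6  {2,3,4,5,6,7}:15
  start at 0(m): 21
  start at 3(i): 7
sum over floor = 28

28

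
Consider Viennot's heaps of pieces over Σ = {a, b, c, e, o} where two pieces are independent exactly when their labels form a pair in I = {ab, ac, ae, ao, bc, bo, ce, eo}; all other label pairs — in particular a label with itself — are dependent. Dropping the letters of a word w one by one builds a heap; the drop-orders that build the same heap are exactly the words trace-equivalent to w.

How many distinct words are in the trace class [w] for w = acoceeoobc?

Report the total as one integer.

drop 0:a onto floor
drop 1:c onto floor
drop 2:o onto {1:c}
drop 3:c onto {2:o}
drop 4:e onto floor
drop 5:e onto {4:e}
drop 6:o onto {3:c}
drop 7:o onto {6:o}
drop 8:b onto {5:e}
drop 9:c onto {7:o}
ground layer = {0:a, 1:c, 4:e}
drop-orders for the pieces not yet dropped (sum over which currently-grounded one goes next):
  1 to go: {0} 1  {8} 1  {9} 1
  2 to go: {0,8} 2  {0,9} 2  {5,8} 1  {7,9} 1  {8,9} 2
  3 to go: {0,5,8} 3  {0,7,9} 3  {0,8,9} 6  {4,5,8} 1  {5,8,9} 3  {6,7,9} 1  {7,8,9} 3
  4 to go: {0,4,5,8} 4  {0,5,8,9} 12  {0,6,7,9} 4  {0,7,8,9} 12  {3,6,7,9} 1  {4,5,8,9} 4  {5,7,8,9} 6  {6,7,8,9} 4
  5 to go: {0,3,6,7,9} 5  {0,4,5,8,9} 20  {0,5,7,8,9} 30  {0,6,7,8,9} 20  {2,3,6,7,9} 1  {3,6,7,8,9} 5  {4,5,7,8,9} 10  {5,6,7,8,9} 10
  6 to go: {0,2,3,6,7,9} 6  {0,3,6,7,8,9} 30  {0,4,5,7,8,9} 60  {0,5,6,7,8,9} 60  {1,2,3,6,7,9} 1  {2,3,6,7,8,9} 6  {3,5,6,7,8,9} 15  {4,5,6,7,8,9} 20
  7 to go: {0,1,2,3,6,7,9} 7  {0,2,3,6,7,8,9} 42  {0,3,5,6,7,8,9} 105  {0,4,5,6,7,8,9} 140  {1,2,3,6,7,8,9} 7  {2,3,5,6,7,8,9} 21  {3,4,5,6,7,8,9} 35
  8 to go: {0,1,2,3,6,7,8,9} 56  {0,2,3,5,6,7,8,9} 168  {0,3,4,5,6,7,8,9} 280  {1,2,3,5,6,7,8,9} 28  {2,3,4,5,6,7,8,9} 56
  if 0:a drops first: 84 orders
  if 1:c drops first: 504 orders
  if 4:e drops first: 252 orders
heap linearizations: 840

840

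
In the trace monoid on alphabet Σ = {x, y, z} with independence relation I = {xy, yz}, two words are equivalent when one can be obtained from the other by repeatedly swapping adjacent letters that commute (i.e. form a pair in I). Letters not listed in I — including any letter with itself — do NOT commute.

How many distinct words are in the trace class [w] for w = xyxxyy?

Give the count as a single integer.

20

drop 0:x onto floor
drop 1:y onto floor
drop 2:x onto {0:x}
drop 3:x onto {2:x}
drop 4:y onto {1:y}
drop 5:y onto {4:y}
ground layer = {0:x, 1:y}
drop-orders for the pieces not yet dropped (sum over which currently-grounded one goes next):
  1 to go: {3} 1  {5} 1
  2 to go: {2,3} 1  {3,5} 2  {4,5} 1
  3 to go: {0,2,3} 1  {1,4,5} 1  {2,3,5} 3  {3,4,5} 3
  4 to go: {0,2,3,5} 4  {1,3,4,5} 4  {2,3,4,5} 6
  if 0:x drops first: 10 orders
  if 1:y drops first: 10 orders
heap linearizations: 20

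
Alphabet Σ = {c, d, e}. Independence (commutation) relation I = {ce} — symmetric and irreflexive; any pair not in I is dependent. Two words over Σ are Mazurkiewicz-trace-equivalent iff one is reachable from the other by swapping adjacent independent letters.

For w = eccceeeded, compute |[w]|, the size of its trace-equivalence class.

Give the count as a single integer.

0(e) covers ∅
1(c) covers ∅
2(c) covers 1:c
3(c) covers 2:c
4(e) covers 0:e
5(e) covers 4:e
6(e) covers 5:e
7(d) covers 3:c, 6:e
8(e) covers 7:d
9(d) covers 8:e
floor of heap: 0:e, 1:c
completions by unplaced set U, small U first (add the entries for U minus each lowest piece of U):
  |U|=1: {9}:1
  |U|=2: {8,9}:1
  |U|=3: {7,8,9}:1
  |U|=4: {3,7,8,9}:1  {6,7,8,9}:1
  |U|=5: {2,3,7,8,9}:1  {3,6,7,8,9}:2  {5,6,7,8,9}:1
  |U|=6: {1,2,3,7,8,9}:1  {2,3,6,7,8,9}:3  {3,5,6,7,8,9}:3  {4,5,6,7,8,9}:1
  |U|=7: {0,4,5,6,7,8,9}:1  {1,2,3,6,7,8,9}:4  {2,3,5,6,7,8,9}:6  {3,4,5,6,7,8,9}:4
  |U|=8: {0,3,4,5,6,7,8,9}:5  {1,2,3,5,6,7,8,9}:10  {2,3,4,5,6,7,8,9}:10
  start at 0(e): 20
  start at 1(c): 15
sum over floor = 35

35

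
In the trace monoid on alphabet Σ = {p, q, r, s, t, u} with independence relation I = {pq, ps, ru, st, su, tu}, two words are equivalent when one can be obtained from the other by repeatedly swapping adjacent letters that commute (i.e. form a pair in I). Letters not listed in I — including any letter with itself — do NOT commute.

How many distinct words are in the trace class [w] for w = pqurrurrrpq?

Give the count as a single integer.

piece 0:p — minimal
piece 1:q — minimal
piece 2:u rests on {0:p, 1:q}
piece 3:r rests on {0:p, 1:q}
piece 4:r rests on {3:r}
piece 5:u rests on {2:u}
piece 6:r rests on {4:r}
piece 7:r rests on {6:r}
piece 8:r rests on {7:r}
piece 9:p rests on {5:u, 8:r}
piece 10:q rests on {5:u, 8:r}
minimal pieces: {0:p, 1:q}
ways to finish when only these pieces remain (= sum over removing one remaining piece with nothing left below it):
  1 left: {9}→1  {10}→1
  2 left: {9,10}→2
  3 left: {5,9,10}→2  {8,9,10}→2
  4 left: {2,5,9,10}→2  {5,8,9,10}→4  {7,8,9,10}→2
  5 left: {2,5,8,9,10}→6  {5,7,8,9,10}→6  {6,7,8,9,10}→2
  6 left: {2,5,7,8,9,10}→12  {4,6,7,8,9,10}→2  {5,6,7,8,9,10}→8
  7 left: {2,5,6,7,8,9,10}→20  {3,4,6,7,8,9,10}→2  {4,5,6,7,8,9,10}→10
  8 left: {2,4,5,6,7,8,9,10}→30  {3,4,5,6,7,8,9,10}→12
  9 left: {2,3,4,5,6,7,8,9,10}→42
  placing 0:p first → 42 extensions
  placing 1:q first → 42 extensions
total linear extensions = 84

84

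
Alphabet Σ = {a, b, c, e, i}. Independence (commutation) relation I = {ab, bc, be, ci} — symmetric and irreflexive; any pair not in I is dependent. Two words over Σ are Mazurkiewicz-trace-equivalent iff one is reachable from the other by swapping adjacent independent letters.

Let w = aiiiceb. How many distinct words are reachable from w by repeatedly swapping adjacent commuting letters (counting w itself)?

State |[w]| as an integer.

9

#0=a has no predecessor
#1=i depends on [0:a]
#2=i depends on [1:i]
#3=i depends on [2:i]
#4=c depends on [0:a]
#5=e depends on [3:i, 4:c]
#6=b depends on [3:i]
sources: [0:a]
N(rest) = Σ N(rest − s) over sources s of rest; N(one piece) = 1:
  size 1 → [5]=1  [6]=1
  size 2 → [4,5]=1  [5,6]=2
  size 3 → [3,5,6]=2  [4,5,6]=3
  size 4 → [2,3,5,6]=2  [3,4,5,6]=5
  size 5 → [1,2,3,5,6]=2  [2,3,4,5,6]=7
  first=0(a) contributes 9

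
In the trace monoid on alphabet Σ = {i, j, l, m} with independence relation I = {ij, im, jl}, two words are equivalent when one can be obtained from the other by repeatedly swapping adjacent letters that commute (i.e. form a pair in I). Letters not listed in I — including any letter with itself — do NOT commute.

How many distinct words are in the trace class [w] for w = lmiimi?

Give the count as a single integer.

10

drop 0:l onto floor
drop 1:m onto {0:l}
drop 2:i onto {0:l}
drop 3:i onto {2:i}
drop 4:m onto {1:m}
drop 5:i onto {3:i}
ground layer = {0:l}
drop-orders for the pieces not yet dropped (sum over which currently-grounded one goes next):
  1 to go: {4} 1  {5} 1
  2 to go: {1,4} 1  {3,5} 1  {4,5} 2
  3 to go: {1,4,5} 3  {2,3,5} 1  {3,4,5} 3
  4 to go: {1,3,4,5} 6  {2,3,4,5} 4
  if 0:l drops first: 10 orders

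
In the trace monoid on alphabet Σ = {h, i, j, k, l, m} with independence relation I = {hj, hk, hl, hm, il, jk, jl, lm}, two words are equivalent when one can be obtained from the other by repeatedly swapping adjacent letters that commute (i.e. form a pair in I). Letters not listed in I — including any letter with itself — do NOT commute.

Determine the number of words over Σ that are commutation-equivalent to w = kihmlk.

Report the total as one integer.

#0=k has no predecessor
#1=i depends on [0:k]
#2=h depends on [1:i]
#3=m depends on [1:i]
#4=l depends on [0:k]
#5=k depends on [3:m, 4:l]
sources: [0:k]
N(rest) = Σ N(rest − s) over sources s of rest; N(one piece) = 1:
  size 1 → [2]=1  [5]=1
  size 2 → [2,5]=2  [3,5]=1  [4,5]=1
  size 3 → [2,3,5]=3  [2,4,5]=3  [3,4,5]=2
  size 4 → [1,2,3,5]=3  [2,3,4,5]=8
  first=0(k) contributes 11

11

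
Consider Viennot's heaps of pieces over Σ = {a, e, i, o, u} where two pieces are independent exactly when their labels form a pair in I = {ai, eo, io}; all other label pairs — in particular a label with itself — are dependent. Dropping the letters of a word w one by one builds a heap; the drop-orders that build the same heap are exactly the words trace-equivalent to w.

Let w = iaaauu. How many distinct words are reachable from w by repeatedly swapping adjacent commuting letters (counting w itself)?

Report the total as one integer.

drop 0:i onto floor
drop 1:a onto floor
drop 2:a onto {1:a}
drop 3:a onto {2:a}
drop 4:u onto {0:i, 3:a}
drop 5:u onto {4:u}
ground layer = {0:i, 1:a}
drop-orders for the pieces not yet dropped (sum over which currently-grounded one goes next):
  1 to go: {5} 1
  2 to go: {4,5} 1
  3 to go: {0,4,5} 1  {3,4,5} 1
  4 to go: {0,3,4,5} 2  {2,3,4,5} 1
  if 0:i drops first: 1 orders
  if 1:a drops first: 3 orders
heap linearizations: 4

4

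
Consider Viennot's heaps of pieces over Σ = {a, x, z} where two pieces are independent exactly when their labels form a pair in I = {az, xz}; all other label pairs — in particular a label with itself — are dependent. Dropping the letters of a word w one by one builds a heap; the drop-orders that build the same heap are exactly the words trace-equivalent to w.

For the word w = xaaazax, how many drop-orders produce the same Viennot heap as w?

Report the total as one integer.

#0=x has no predecessor
#1=a depends on [0:x]
#2=a depends on [1:a]
#3=a depends on [2:a]
#4=z has no predecessor
#5=a depends on [3:a]
#6=x depends on [5:a]
sources: [0:x, 4:z]
N(rest) = Σ N(rest − s) over sources s of rest; N(one piece) = 1:
  size 1 → [4]=1  [6]=1
  size 2 → [4,6]=2  [5,6]=1
  size 3 → [3,5,6]=1  [4,5,6]=3
  size 4 → [2,3,5,6]=1  [3,4,5,6]=4
  size 5 → [1,2,3,5,6]=1  [2,3,4,5,6]=5
  first=0(x) contributes 6
  first=4(z) contributes 1
|[w]| = 7

7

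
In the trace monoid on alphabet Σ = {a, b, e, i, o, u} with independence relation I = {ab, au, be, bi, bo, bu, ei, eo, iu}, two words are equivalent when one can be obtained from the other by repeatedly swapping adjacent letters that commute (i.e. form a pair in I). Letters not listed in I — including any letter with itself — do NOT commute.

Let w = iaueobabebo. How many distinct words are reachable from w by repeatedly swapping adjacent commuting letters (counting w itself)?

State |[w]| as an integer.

drop 0:i onto floor
drop 1:a onto {0:i}
drop 2:u onto floor
drop 3:e onto {1:a, 2:u}
drop 4:o onto {1:a, 2:u}
drop 5:b onto floor
drop 6:a onto {3:e, 4:o}
drop 7:b onto {5:b}
drop 8:e onto {6:a}
drop 9:b onto {7:b}
drop 10:o onto {6:a}
ground layer = {0:i, 2:u, 5:b}
drop-orders for the pieces not yet dropped (sum over which currently-grounded one goes next):
  1 to go: {8} 1  {9} 1  {10} 1
  2 to go: {7,9} 1  {8,9} 2  {8,10} 2  {9,10} 2
  3 to go: {5,7,9} 1  {6,8,10} 2  {7,8,9} 3  {7,9,10} 3  {8,9,10} 6
  4 to go: {3,6,8,10} 2  {4,6,8,10} 2  {5,7,8,9} 4  {5,7,9,10} 4  {6,8,9,10} 8  {7,8,9,10} 12
  5 to go: {3,4,6,8,10} 4  {3,6,8,9,10} 10  {4,6,8,9,10} 10  {5,7,8,9,10} 20  {6,7,8,9,10} 20
  6 to go: {1,3,4,6,8,10} 4  {2,3,4,6,8,10} 4  {3,4,6,8,9,10} 24  {3,6,7,8,9,10} 30  {4,6,7,8,9,10} 30  {5,6,7,8,9,10} 40
  7 to go: {0,1,3,4,6,8,10} 4  {1,2,3,4,6,8,10} 8  {1,3,4,6,8,9,10} 28  {2,3,4,6,8,9,10} 28  {3,4,6,7,8,9,10} 84  {3,5,6,7,8,9,10} 70  {4,5,6,7,8,9,10} 70
  8 to go: {0,1,2,3,4,6,8,10} 12  {0,1,3,4,6,8,9,10} 32  {1,2,3,4,6,8,9,10} 64  {1,3,4,6,7,8,9,10} 112  {2,3,4,6,7,8,9,10} 112  {3,4,5,6,7,8,9,10} 224
  9 to go: {0,1,2,3,4,6,8,9,10} 108  {0,1,3,4,6,7,8,9,10} 144  {1,2,3,4,6,7,8,9,10} 288  {1,3,4,5,6,7,8,9,10} 336  {2,3,4,5,6,7,8,9,10} 336
  if 0:i drops first: 960 orders
  if 2:u drops first: 480 orders
  if 5:b drops first: 540 orders
heap linearizations: 1980

1980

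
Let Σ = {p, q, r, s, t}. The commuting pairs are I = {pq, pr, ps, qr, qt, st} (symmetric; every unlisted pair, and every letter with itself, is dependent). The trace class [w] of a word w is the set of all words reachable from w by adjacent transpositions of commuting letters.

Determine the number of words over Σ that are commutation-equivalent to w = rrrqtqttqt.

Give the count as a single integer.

0(r) covers ∅
1(r) covers 0:r
2(r) covers 1:r
3(q) covers ∅
4(t) covers 2:r
5(q) covers 3:q
6(t) covers 4:t
7(t) covers 6:t
8(q) covers 5:q
9(t) covers 7:t
floor of heap: 0:r, 3:q
completions by unplaced set U, small U first (add the entries for U minus each lowest piece of U):
  |U|=1: {8}:1  {9}:1
  |U|=2: {5,8}:1  {7,9}:1  {8,9}:2
  |U|=3: {3,5,8}:1  {5,8,9}:3  {6,7,9}:1  {7,8,9}:3
  |U|=4: {3,5,8,9}:4  {4,6,7,9}:1  {5,7,8,9}:6  {6,7,8,9}:4
  |U|=5: {2,4,6,7,9}:1  {3,5,7,8,9}:10  {4,6,7,8,9}:5  {5,6,7,8,9}:10
  |U|=6: {1,2,4,6,7,9}:1  {2,4,6,7,8,9}:6  {3,5,6,7,8,9}:20  {4,5,6,7,8,9}:15
  |U|=7: {0,1,2,4,6,7,9}:1  {1,2,4,6,7,8,9}:7  {2,4,5,6,7,8,9}:21  {3,4,5,6,7,8,9}:35
  |U|=8: {0,1,2,4,6,7,8,9}:8  {1,2,4,5,6,7,8,9}:28  {2,3,4,5,6,7,8,9}:56
  start at 0(r): 84
  start at 3(q): 36
sum over floor = 120

120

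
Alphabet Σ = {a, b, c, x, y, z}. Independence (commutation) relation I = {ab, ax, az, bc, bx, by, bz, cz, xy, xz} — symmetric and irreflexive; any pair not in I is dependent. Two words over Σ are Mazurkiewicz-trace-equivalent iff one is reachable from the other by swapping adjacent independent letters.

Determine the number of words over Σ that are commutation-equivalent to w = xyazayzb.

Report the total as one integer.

168

#0=x has no predecessor
#1=y has no predecessor
#2=a depends on [1:y]
#3=z depends on [1:y]
#4=a depends on [2:a]
#5=y depends on [3:z, 4:a]
#6=z depends on [5:y]
#7=b has no predecessor
sources: [0:x, 1:y, 7:b]
N(rest) = Σ N(rest − s) over sources s of rest; N(one piece) = 1:
  size 1 → [0]=1  [6]=1  [7]=1
  size 2 → [0,6]=2  [0,7]=2  [5,6]=1  [6,7]=2
  size 3 → [0,5,6]=3  [0,6,7]=6  [3,5,6]=1  [4,5,6]=1  [5,6,7]=3
  size 4 → [0,3,5,6]=4  [0,4,5,6]=4  [0,5,6,7]=12  [2,4,5,6]=1  [3,4,5,6]=2  [3,5,6,7]=4  [4,5,6,7]=4
  size 5 → [0,2,4,5,6]=5  [0,3,4,5,6]=10  [0,3,5,6,7]=20  [0,4,5,6,7]=20  [2,3,4,5,6]=3  [2,4,5,6,7]=5  [3,4,5,6,7]=10
  size 6 → [0,2,3,4,5,6]=18  [0,2,4,5,6,7]=30  [0,3,4,5,6,7]=60  [1,2,3,4,5,6]=3  [2,3,4,5,6,7]=18
  first=0(x) contributes 21
  first=1(y) contributes 126
  first=7(b) contributes 21
|[w]| = 168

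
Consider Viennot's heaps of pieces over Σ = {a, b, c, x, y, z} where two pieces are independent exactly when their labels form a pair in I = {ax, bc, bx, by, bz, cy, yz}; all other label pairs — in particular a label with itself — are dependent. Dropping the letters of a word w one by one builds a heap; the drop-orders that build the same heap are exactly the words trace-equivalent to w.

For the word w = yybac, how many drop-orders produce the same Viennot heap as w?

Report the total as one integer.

3

piece 0:y — minimal
piece 1:y rests on {0:y}
piece 2:b — minimal
piece 3:a rests on {1:y, 2:b}
piece 4:c rests on {3:a}
minimal pieces: {0:y, 2:b}
ways to finish when only these pieces remain (= sum over removing one remaining piece with nothing left below it):
  1 left: {4}→1
  2 left: {3,4}→1
  3 left: {1,3,4}→1  {2,3,4}→1
  placing 0:y first → 2 extensions
  placing 2:b first → 1 extensions
total linear extensions = 3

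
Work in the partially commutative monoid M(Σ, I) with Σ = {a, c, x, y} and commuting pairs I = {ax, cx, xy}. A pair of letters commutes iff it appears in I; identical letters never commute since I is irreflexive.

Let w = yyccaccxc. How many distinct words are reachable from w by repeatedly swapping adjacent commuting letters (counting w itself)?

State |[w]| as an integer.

9

0(y) covers ∅
1(y) covers 0:y
2(c) covers 1:y
3(c) covers 2:c
4(a) covers 3:c
5(c) covers 4:a
6(c) covers 5:c
7(x) covers ∅
8(c) covers 6:c
floor of heap: 0:y, 7:x
completions by unplaced set U, small U first (add the entries for U minus each lowest piece of U):
  |U|=1: {7}:1  {8}:1
  |U|=2: {6,8}:1  {7,8}:2
  |U|=3: {5,6,8}:1  {6,7,8}:3
  |U|=4: {4,5,6,8}:1  {5,6,7,8}:4
  |U|=5: {3,4,5,6,8}:1  {4,5,6,7,8}:5
  |U|=6: {2,3,4,5,6,8}:1  {3,4,5,6,7,8}:6
  |U|=7: {1,2,3,4,5,6,8}:1  {2,3,4,5,6,7,8}:7
  start at 0(y): 8
  start at 7(x): 1
sum over floor = 9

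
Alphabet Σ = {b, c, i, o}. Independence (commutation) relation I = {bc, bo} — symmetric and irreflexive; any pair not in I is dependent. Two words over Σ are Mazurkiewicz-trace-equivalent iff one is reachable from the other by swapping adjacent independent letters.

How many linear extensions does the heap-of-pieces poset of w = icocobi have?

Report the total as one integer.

5

#0=i has no predecessor
#1=c depends on [0:i]
#2=o depends on [1:c]
#3=c depends on [2:o]
#4=o depends on [3:c]
#5=b depends on [0:i]
#6=i depends on [4:o, 5:b]
sources: [0:i]
N(rest) = Σ N(rest − s) over sources s of rest; N(one piece) = 1:
  size 1 → [6]=1
  size 2 → [4,6]=1  [5,6]=1
  size 3 → [3,4,6]=1  [4,5,6]=2
  size 4 → [2,3,4,6]=1  [3,4,5,6]=3
  size 5 → [1,2,3,4,6]=1  [2,3,4,5,6]=4
  first=0(i) contributes 5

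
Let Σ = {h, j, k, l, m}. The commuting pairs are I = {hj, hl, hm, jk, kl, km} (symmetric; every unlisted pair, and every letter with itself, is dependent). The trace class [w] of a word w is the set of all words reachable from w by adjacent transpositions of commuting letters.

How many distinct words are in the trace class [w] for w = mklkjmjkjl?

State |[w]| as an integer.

piece 0:m — minimal
piece 1:k — minimal
piece 2:l rests on {0:m}
piece 3:k rests on {1:k}
piece 4:j rests on {2:l}
piece 5:m rests on {4:j}
piece 6:j rests on {5:m}
piece 7:k rests on {3:k}
piece 8:j rests on {6:j}
piece 9:l rests on {8:j}
minimal pieces: {0:m, 1:k}
ways to finish when only these pieces remain (= sum over removing one remaining piece with nothing left below it):
  1 left: {7}→1  {9}→1
  2 left: {3,7}→1  {7,9}→2  {8,9}→1
  3 left: {1,3,7}→1  {3,7,9}→3  {6,8,9}→1  {7,8,9}→3
  4 left: {1,3,7,9}→4  {3,7,8,9}→6  {5,6,8,9}→1  {6,7,8,9}→4
  5 left: {1,3,7,8,9}→10  {3,6,7,8,9}→10  {4,5,6,8,9}→1  {5,6,7,8,9}→5
  6 left: {1,3,6,7,8,9}→20  {2,4,5,6,8,9}→1  {3,5,6,7,8,9}→15  {4,5,6,7,8,9}→6
  7 left: {0,2,4,5,6,8,9}→1  {1,3,5,6,7,8,9}→35  {2,4,5,6,7,8,9}→7  {3,4,5,6,7,8,9}→21
  8 left: {0,2,4,5,6,7,8,9}→8  {1,3,4,5,6,7,8,9}→56  {2,3,4,5,6,7,8,9}→28
  placing 0:m first → 84 extensions
  placing 1:k first → 36 extensions
total linear extensions = 120

120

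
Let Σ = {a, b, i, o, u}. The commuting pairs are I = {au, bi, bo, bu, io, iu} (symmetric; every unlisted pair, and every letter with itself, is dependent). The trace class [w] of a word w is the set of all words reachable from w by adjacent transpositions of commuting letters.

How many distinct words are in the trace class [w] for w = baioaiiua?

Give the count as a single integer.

drop 0:b onto floor
drop 1:a onto {0:b}
drop 2:i onto {1:a}
drop 3:o onto {1:a}
drop 4:a onto {2:i, 3:o}
drop 5:i onto {4:a}
drop 6:i onto {5:i}
drop 7:u onto {3:o}
drop 8:a onto {6:i}
ground layer = {0:b}
drop-orders for the pieces not yet dropped (sum over which currently-grounded one goes next):
  1 to go: {7} 1  {8} 1
  2 to go: {6,8} 1  {7,8} 2
  3 to go: {5,6,8} 1  {6,7,8} 3
  4 to go: {4,5,6,8} 1  {5,6,7,8} 4
  5 to go: {2,4,5,6,8} 1  {4,5,6,7,8} 5
  6 to go: {2,4,5,6,7,8} 6  {3,4,5,6,7,8} 5
  7 to go: {2,3,4,5,6,7,8} 11
  if 0:b drops first: 11 orders

11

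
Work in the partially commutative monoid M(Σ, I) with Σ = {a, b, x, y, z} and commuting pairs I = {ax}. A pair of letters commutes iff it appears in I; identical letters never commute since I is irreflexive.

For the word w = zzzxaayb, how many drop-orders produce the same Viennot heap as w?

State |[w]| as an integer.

3

piece 0:z — minimal
piece 1:z rests on {0:z}
piece 2:z rests on {1:z}
piece 3:x rests on {2:z}
piece 4:a rests on {2:z}
piece 5:a rests on {4:a}
piece 6:y rests on {3:x, 5:a}
piece 7:b rests on {6:y}
minimal pieces: {0:z}
ways to finish when only these pieces remain (= sum over removing one remaining piece with nothing left below it):
  1 left: {7}→1
  2 left: {6,7}→1
  3 left: {3,6,7}→1  {5,6,7}→1
  4 left: {3,5,6,7}→2  {4,5,6,7}→1
  5 left: {3,4,5,6,7}→3
  6 left: {2,3,4,5,6,7}→3
  placing 0:z first → 3 extensions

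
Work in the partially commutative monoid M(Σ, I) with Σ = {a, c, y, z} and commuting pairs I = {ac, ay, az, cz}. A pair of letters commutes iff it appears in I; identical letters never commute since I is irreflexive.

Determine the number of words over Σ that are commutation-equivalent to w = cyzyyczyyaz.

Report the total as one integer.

22

#0=c has no predecessor
#1=y depends on [0:c]
#2=z depends on [1:y]
#3=y depends on [2:z]
#4=y depends on [3:y]
#5=c depends on [4:y]
#6=z depends on [4:y]
#7=y depends on [5:c, 6:z]
#8=y depends on [7:y]
#9=a has no predecessor
#10=z depends on [8:y]
sources: [0:c, 9:a]
N(rest) = Σ N(rest − s) over sources s of rest; N(one piece) = 1:
  size 1 → [9]=1  [10]=1
  size 2 → [8,10]=1  [9,10]=2
  size 3 → [7,8,10]=1  [8,9,10]=3
  size 4 → [5,7,8,10]=1  [6,7,8,10]=1  [7,8,9,10]=4
  size 5 → [5,6,7,8,10]=2  [5,7,8,9,10]=5  [6,7,8,9,10]=5
  size 6 → [4,5,6,7,8,10]=2  [5,6,7,8,9,10]=12
  size 7 → [3,4,5,6,7,8,10]=2  [4,5,6,7,8,9,10]=14
  size 8 → [2,3,4,5,6,7,8,10]=2  [3,4,5,6,7,8,9,10]=16
  size 9 → [1,2,3,4,5,6,7,8,10]=2  [2,3,4,5,6,7,8,9,10]=18
  first=0(c) contributes 20
  first=9(a) contributes 2
|[w]| = 22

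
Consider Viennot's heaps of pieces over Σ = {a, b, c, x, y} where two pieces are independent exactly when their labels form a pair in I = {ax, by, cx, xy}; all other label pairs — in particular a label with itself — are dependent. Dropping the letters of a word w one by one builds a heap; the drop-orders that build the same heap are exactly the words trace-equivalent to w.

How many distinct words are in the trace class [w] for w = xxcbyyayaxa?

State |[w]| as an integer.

107

0(x) covers ∅
1(x) covers 0:x
2(c) covers ∅
3(b) covers 1:x, 2:c
4(y) covers 2:c
5(y) covers 4:y
6(a) covers 3:b, 5:y
7(y) covers 6:a
8(a) covers 7:y
9(x) covers 3:b
10(a) covers 8:a
floor of heap: 0:x, 2:c
completions by unplaced set U, small U first (add the entries for U minus each lowest piece of U):
  |U|=1: {9}:1  {10}:1
  |U|=2: {8,10}:1  {9,10}:2
  |U|=3: {7,8,10}:1  {8,9,10}:3
  |U|=4: {6,7,8,10}:1  {7,8,9,10}:4
  |U|=5: {5,6,7,8,10}:1  {6,7,8,9,10}:5
  |U|=6: {3,6,7,8,9,10}:5  {4,5,6,7,8,10}:1  {5,6,7,8,9,10}:6
  |U|=7: {1,3,6,7,8,9,10}:5  {3,5,6,7,8,9,10}:11  {4,5,6,7,8,9,10}:7
  |U|=8: {0,1,3,6,7,8,9,10}:5  {1,3,5,6,7,8,9,10}:16  {3,4,5,6,7,8,9,10}:18
  |U|=9: {0,1,3,5,6,7,8,9,10}:21  {1,3,4,5,6,7,8,9,10}:34  {2,3,4,5,6,7,8,9,10}:18
  start at 0(x): 52
  start at 2(c): 55
sum over floor = 107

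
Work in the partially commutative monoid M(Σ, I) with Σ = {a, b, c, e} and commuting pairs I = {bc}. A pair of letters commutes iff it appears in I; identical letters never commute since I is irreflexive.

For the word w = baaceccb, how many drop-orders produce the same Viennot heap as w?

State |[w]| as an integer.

3

drop 0:b onto floor
drop 1:a onto {0:b}
drop 2:a onto {1:a}
drop 3:c onto {2:a}
drop 4:e onto {3:c}
drop 5:c onto {4:e}
drop 6:c onto {5:c}
drop 7:b onto {4:e}
ground layer = {0:b}
drop-orders for the pieces not yet dropped (sum over which currently-grounded one goes next):
  1 to go: {6} 1  {7} 1
  2 to go: {5,6} 1  {6,7} 2
  3 to go: {5,6,7} 3
  4 to go: {4,5,6,7} 3
  5 to go: {3,4,5,6,7} 3
  6 to go: {2,3,4,5,6,7} 3
  if 0:b drops first: 3 orders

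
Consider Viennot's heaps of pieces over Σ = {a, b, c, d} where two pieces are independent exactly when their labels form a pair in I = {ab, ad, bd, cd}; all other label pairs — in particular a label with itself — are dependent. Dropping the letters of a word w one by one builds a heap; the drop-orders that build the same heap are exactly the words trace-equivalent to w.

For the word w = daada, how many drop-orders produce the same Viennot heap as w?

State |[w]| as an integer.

10

piece 0:d — minimal
piece 1:a — minimal
piece 2:a rests on {1:a}
piece 3:d rests on {0:d}
piece 4:a rests on {2:a}
minimal pieces: {0:d, 1:a}
ways to finish when only these pieces remain (= sum over removing one remaining piece with nothing left below it):
  1 left: {3}→1  {4}→1
  2 left: {0,3}→1  {2,4}→1  {3,4}→2
  3 left: {0,3,4}→3  {1,2,4}→1  {2,3,4}→3
  placing 0:d first → 4 extensions
  placing 1:a first → 6 extensions
total linear extensions = 10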